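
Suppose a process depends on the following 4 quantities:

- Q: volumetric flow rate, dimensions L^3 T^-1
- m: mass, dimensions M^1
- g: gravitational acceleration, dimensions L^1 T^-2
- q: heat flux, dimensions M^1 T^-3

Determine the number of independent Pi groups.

There are 4 variables and 3 base dimensions (M, L, T).
The dimension matrix has rank 3.
Independent dimensionless groups: 4 − 3 = 1.

1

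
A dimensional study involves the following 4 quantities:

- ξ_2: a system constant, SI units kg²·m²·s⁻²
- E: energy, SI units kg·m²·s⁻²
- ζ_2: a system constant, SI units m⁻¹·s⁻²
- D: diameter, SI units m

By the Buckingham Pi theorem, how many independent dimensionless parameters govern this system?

1

There are 4 variables and 3 base dimensions (M, L, T).
The dimension matrix has rank 3.
Independent dimensionless groups: 4 − 3 = 1.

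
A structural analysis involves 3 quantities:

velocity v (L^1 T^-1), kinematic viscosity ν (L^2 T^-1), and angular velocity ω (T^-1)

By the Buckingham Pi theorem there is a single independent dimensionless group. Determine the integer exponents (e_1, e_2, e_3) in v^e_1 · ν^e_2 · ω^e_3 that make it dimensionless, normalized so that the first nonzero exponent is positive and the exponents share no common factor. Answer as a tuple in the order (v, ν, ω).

L: e_1·(1) + e_2·(2) + e_3·(0) = 0
T: e_1·(-1) + e_2·(-1) + e_3·(-1) = 0
Solving this homogeneous linear system for the smallest-integer solution (first nonzero entry positive) gives (2, -1, -1).

(2, -1, -1)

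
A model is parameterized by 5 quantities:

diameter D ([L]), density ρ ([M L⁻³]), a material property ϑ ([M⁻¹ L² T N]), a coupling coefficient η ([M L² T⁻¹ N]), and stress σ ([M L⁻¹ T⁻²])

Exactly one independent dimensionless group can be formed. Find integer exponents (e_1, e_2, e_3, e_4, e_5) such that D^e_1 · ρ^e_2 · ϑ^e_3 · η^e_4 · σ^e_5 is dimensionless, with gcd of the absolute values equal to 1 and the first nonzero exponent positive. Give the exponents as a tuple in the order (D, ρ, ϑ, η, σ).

(4, 1, 1, -1, 1)

M: e_1·(0) + e_2·(1) + e_3·(-1) + e_4·(1) + e_5·(1) = 0
L: e_1·(1) + e_2·(-3) + e_3·(2) + e_4·(2) + e_5·(-1) = 0
T: e_1·(0) + e_2·(0) + e_3·(1) + e_4·(-1) + e_5·(-2) = 0
N: e_1·(0) + e_2·(0) + e_3·(1) + e_4·(1) + e_5·(0) = 0
Solving this homogeneous linear system for the smallest-integer solution (first nonzero entry positive) gives (4, 1, 1, -1, 1).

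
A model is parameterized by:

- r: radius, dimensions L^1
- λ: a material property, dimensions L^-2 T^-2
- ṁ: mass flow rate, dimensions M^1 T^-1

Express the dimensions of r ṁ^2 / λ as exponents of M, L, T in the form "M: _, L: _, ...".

M: 2, L: 3, T: 0

Collect each base-dimension exponent across the product:
  M: (0) − (0) + 2·(1) = 2
  L: (1) − (-2) + 2·(0) = 3
  T: (0) − (-2) + 2·(-1) = 0
So the dimensions are [M² L³].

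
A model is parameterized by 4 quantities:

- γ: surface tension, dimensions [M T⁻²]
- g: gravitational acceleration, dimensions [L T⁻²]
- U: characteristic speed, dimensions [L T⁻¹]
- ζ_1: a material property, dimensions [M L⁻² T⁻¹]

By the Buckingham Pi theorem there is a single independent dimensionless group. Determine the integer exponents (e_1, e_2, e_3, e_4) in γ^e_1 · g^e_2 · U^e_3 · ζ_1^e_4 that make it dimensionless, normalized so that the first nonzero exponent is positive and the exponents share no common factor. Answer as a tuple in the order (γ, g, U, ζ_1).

(1, 1, -3, -1)

M: e_1·(1) + e_2·(0) + e_3·(0) + e_4·(1) = 0
L: e_1·(0) + e_2·(1) + e_3·(1) + e_4·(-2) = 0
T: e_1·(-2) + e_2·(-2) + e_3·(-1) + e_4·(-1) = 0
Solving this homogeneous linear system for the smallest-integer solution (first nonzero entry positive) gives (1, 1, -3, -1).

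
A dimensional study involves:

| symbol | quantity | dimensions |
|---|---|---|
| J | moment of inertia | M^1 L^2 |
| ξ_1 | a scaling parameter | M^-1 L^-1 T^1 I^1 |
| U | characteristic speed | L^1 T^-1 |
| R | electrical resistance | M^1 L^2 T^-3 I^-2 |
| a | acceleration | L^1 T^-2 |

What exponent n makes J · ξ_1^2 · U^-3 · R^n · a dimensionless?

Balance the M exponent: (1)·n from R, plus (1) + 2·(-1) − 3·(0) + (0) = -1 from the rest, must sum to zero.
n − 1 = 0, so n = 1.

1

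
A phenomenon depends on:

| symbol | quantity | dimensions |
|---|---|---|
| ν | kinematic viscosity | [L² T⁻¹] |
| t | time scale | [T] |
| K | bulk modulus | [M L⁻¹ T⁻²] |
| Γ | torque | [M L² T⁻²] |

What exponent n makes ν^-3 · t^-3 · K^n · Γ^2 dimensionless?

Balance the M exponent: (1)·n from K, plus −3·(0) − 3·(0) + 2·(1) = 2 from the rest, must sum to zero.
n + 2 = 0, so n = -2.

-2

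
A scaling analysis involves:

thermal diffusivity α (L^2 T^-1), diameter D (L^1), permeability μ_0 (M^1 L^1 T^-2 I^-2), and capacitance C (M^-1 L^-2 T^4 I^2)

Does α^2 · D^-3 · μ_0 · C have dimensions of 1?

Sum the exponent of each base dimension across the product:
  M: 2·[α]_M − 3·[D]_M + [μ_0]_M + [C]_M = 2·(0) − 3·(0) + (1) + (-1) = 0
  L: 2·[α]_L − 3·[D]_L + [μ_0]_L + [C]_L = 2·(2) − 3·(1) + (1) + (-2) = 0
  T: 2·[α]_T − 3·[D]_T + [μ_0]_T + [C]_T = 2·(-1) − 3·(0) + (-2) + (4) = 0
  I: 2·[α]_I − 3·[D]_I + [μ_0]_I + [C]_I = 2·(0) − 3·(0) + (-2) + (2) = 0
All base exponents vanish — dimensionless.

yes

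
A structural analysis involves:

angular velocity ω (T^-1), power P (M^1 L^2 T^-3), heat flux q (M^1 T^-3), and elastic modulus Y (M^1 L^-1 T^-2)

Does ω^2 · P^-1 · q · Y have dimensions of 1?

no

Sum the exponent of each base dimension across the product:
  M: 2·[ω]_M − [P]_M + [q]_M + [Y]_M = 2·(0) − (1) + (1) + (1) = 1
  L: 2·[ω]_L − [P]_L + [q]_L + [Y]_L = 2·(0) − (2) + (0) + (-1) = -3
  T: 2·[ω]_T − [P]_T + [q]_T + [Y]_T = 2·(-1) − (-3) + (-3) + (-2) = -4
Net dimensions [M L⁻³ T⁻⁴] ≠ [1] — not dimensionless.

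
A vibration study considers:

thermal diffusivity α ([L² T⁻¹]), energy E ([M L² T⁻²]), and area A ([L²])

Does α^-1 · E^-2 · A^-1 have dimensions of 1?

no

Sum the exponent of each base dimension across the product:
  M: −[α]_M − 2·[E]_M − [A]_M = −(0) − 2·(1) − (0) = -2
  L: −[α]_L − 2·[E]_L − [A]_L = −(2) − 2·(2) − (2) = -8
  T: −[α]_T − 2·[E]_T − [A]_T = −(-1) − 2·(-2) − (0) = 5
Net dimensions [M⁻² L⁻⁸ T⁵] ≠ [1] — not dimensionless.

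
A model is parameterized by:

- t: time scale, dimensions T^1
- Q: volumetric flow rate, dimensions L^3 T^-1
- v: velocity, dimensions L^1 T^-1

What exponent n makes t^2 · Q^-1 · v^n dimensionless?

3

Balance the L exponent: (1)·n from v, plus 2·(0) − (3) = -3 from the rest, must sum to zero.
n − 3 = 0, so n = 3.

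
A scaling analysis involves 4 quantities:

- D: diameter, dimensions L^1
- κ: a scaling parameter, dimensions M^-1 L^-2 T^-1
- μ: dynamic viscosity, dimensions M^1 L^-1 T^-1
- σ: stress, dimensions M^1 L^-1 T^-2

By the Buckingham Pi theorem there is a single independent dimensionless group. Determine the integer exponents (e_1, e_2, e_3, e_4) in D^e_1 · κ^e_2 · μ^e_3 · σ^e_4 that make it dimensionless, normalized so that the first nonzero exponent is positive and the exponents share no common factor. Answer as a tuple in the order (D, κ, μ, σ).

M: e_1·(0) + e_2·(-1) + e_3·(1) + e_4·(1) = 0
L: e_1·(1) + e_2·(-2) + e_3·(-1) + e_4·(-1) = 0
T: e_1·(0) + e_2·(-1) + e_3·(-1) + e_4·(-2) = 0
Solving this homogeneous linear system for the smallest-integer solution (first nonzero entry positive) gives (3, 1, 3, -2).

(3, 1, 3, -2)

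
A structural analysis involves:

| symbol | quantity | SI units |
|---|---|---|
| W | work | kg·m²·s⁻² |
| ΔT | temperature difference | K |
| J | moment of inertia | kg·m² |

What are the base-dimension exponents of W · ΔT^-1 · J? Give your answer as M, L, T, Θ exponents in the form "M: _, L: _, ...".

Collect each base-dimension exponent across the product:
  M: (1) − (0) + (1) = 2
  L: (2) − (0) + (2) = 4
  T: (-2) − (0) + (0) = -2
  Θ: (0) − (1) + (0) = -1
So the dimensions are [M² L⁴ T⁻² Θ⁻¹].

M: 2, L: 4, T: -2, Θ: -1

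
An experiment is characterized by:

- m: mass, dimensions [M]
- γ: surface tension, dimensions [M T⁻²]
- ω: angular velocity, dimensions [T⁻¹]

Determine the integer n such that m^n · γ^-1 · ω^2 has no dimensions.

Balance the M exponent: (1)·n from m, plus −(1) + 2·(0) = -1 from the rest, must sum to zero.
n − 1 = 0, so n = 1.

1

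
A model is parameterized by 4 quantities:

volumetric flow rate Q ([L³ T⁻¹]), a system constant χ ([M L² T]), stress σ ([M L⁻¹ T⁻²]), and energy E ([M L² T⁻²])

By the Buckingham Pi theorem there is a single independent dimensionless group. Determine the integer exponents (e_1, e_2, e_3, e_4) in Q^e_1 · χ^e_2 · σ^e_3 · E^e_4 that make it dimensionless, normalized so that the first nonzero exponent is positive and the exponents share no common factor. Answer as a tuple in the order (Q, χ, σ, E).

M: e_1·(0) + e_2·(1) + e_3·(1) + e_4·(1) = 0
L: e_1·(3) + e_2·(2) + e_3·(-1) + e_4·(2) = 0
T: e_1·(-1) + e_2·(1) + e_3·(-2) + e_4·(-2) = 0
Solving this homogeneous linear system for the smallest-integer solution (first nonzero entry positive) gives (3, 1, 3, -4).

(3, 1, 3, -4)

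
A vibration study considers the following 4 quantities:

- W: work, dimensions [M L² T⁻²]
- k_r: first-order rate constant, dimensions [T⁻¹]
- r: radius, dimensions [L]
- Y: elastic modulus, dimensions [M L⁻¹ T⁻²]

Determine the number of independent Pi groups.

There are 4 variables and 3 base dimensions (M, L, T).
The dimension matrix has rank 3.
Independent dimensionless groups: 4 − 3 = 1.

1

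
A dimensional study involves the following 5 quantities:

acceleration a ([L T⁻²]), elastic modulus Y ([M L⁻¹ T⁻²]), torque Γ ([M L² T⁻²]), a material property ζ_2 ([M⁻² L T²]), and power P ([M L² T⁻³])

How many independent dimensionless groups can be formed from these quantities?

2

There are 5 variables and 3 base dimensions (M, L, T).
The dimension matrix has rank 3.
Independent dimensionless groups: 5 − 3 = 2.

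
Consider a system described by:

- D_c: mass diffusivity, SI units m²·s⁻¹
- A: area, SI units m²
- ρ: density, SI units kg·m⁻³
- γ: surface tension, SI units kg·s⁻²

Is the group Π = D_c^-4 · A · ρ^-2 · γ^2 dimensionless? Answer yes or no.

Sum the exponent of each base dimension across the product:
  M: −4·[D_c]_M + [A]_M − 2·[ρ]_M + 2·[γ]_M = −4·(0) + (0) − 2·(1) + 2·(1) = 0
  L: −4·[D_c]_L + [A]_L − 2·[ρ]_L + 2·[γ]_L = −4·(2) + (2) − 2·(-3) + 2·(0) = 0
  T: −4·[D_c]_T + [A]_T − 2·[ρ]_T + 2·[γ]_T = −4·(-1) + (0) − 2·(0) + 2·(-2) = 0
All base exponents vanish — dimensionless.

yes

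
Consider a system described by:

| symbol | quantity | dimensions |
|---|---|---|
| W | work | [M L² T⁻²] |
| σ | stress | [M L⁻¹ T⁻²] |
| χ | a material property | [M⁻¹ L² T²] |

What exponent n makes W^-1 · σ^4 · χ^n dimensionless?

3

Balance the M exponent: (-1)·n from χ, plus −(1) + 4·(1) = 3 from the rest, must sum to zero.
−n + 3 = 0, so n = 3.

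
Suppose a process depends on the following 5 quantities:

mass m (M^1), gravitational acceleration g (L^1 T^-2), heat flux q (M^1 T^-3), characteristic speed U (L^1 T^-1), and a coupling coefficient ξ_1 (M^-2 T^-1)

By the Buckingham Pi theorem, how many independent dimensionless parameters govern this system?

There are 5 variables and 3 base dimensions (M, L, T).
The dimension matrix has rank 3.
Independent dimensionless groups: 5 − 3 = 2.

2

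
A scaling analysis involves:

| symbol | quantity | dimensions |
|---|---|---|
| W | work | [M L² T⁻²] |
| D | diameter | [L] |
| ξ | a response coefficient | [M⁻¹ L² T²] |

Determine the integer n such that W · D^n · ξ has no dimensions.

-4

Balance the L exponent: (1)·n from D, plus (2) + (2) = 4 from the rest, must sum to zero.
n + 4 = 0, so n = -4.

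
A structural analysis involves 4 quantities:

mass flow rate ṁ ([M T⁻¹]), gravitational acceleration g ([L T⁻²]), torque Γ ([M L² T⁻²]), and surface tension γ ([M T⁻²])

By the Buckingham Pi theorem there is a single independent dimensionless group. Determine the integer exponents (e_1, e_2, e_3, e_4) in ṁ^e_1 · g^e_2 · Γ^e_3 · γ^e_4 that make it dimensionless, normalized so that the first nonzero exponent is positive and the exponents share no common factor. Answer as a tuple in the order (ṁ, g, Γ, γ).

M: e_1·(1) + e_2·(0) + e_3·(1) + e_4·(1) = 0
L: e_1·(0) + e_2·(1) + e_3·(2) + e_4·(0) = 0
T: e_1·(-1) + e_2·(-2) + e_3·(-2) + e_4·(-2) = 0
Solving this homogeneous linear system for the smallest-integer solution (first nonzero entry positive) gives (4, 2, -1, -3).

(4, 2, -1, -3)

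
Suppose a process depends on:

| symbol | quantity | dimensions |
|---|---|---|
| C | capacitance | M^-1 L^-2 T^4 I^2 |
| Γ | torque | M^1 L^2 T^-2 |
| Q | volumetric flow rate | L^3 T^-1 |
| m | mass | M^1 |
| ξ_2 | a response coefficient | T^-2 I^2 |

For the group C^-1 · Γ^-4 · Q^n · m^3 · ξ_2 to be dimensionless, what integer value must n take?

Balance the L exponent: (3)·n from Q, plus −(-2) − 4·(2) + 3·(0) + (0) = -6 from the rest, must sum to zero.
3n − 6 = 0, so n = 2.

2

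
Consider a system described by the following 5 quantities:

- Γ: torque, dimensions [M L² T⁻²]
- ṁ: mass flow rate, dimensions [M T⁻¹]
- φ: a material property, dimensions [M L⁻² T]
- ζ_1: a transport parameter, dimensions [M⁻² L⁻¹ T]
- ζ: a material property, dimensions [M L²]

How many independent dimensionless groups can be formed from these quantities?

2

There are 5 variables and 3 base dimensions (M, L, T).
The dimension matrix has rank 3.
Independent dimensionless groups: 5 − 3 = 2.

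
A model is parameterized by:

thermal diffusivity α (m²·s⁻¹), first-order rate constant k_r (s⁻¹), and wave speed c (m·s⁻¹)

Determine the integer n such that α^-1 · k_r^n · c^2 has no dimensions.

Balance the T exponent: (-1)·n from k_r, plus −(-1) + 2·(-1) = -1 from the rest, must sum to zero.
−n − 1 = 0, so n = -1.

-1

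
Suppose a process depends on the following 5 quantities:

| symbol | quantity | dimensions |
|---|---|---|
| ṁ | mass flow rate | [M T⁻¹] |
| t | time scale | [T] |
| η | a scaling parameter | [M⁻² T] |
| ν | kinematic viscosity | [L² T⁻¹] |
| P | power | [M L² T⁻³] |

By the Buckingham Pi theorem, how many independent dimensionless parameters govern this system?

There are 5 variables and 3 base dimensions (M, L, T).
The dimension matrix has rank 3.
Independent dimensionless groups: 5 − 3 = 2.

2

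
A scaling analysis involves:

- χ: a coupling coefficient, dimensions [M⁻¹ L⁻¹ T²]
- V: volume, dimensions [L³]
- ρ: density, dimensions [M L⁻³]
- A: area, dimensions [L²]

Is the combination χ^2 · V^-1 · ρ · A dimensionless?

Sum the exponent of each base dimension across the product:
  M: 2·[χ]_M − [V]_M + [ρ]_M + [A]_M = 2·(-1) − (0) + (1) + (0) = -1
  L: 2·[χ]_L − [V]_L + [ρ]_L + [A]_L = 2·(-1) − (3) + (-3) + (2) = -6
  T: 2·[χ]_T − [V]_T + [ρ]_T + [A]_T = 2·(2) − (0) + (0) + (0) = 4
Net dimensions [M⁻¹ L⁻⁶ T⁴] ≠ [1] — not dimensionless.

no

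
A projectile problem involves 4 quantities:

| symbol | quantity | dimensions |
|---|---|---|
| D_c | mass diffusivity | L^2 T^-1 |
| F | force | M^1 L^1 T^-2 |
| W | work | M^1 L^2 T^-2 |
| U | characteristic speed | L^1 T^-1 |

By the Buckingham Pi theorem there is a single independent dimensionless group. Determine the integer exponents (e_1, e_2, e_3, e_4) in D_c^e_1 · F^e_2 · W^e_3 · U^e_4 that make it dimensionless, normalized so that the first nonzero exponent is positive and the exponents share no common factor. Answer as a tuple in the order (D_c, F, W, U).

M: e_1·(0) + e_2·(1) + e_3·(1) + e_4·(0) = 0
L: e_1·(2) + e_2·(1) + e_3·(2) + e_4·(1) = 0
T: e_1·(-1) + e_2·(-2) + e_3·(-2) + e_4·(-1) = 0
Solving this homogeneous linear system for the smallest-integer solution (first nonzero entry positive) gives (1, 1, -1, -1).

(1, 1, -1, -1)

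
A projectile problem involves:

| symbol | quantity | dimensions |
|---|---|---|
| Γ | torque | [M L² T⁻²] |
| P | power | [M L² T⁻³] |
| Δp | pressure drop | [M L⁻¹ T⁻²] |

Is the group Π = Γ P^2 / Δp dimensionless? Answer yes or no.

no

Sum the exponent of each base dimension across the product:
  M: [Γ]_M + 2·[P]_M − [Δp]_M = (1) + 2·(1) − (1) = 2
  L: [Γ]_L + 2·[P]_L − [Δp]_L = (2) + 2·(2) − (-1) = 7
  T: [Γ]_T + 2·[P]_T − [Δp]_T = (-2) + 2·(-3) − (-2) = -6
Net dimensions [M² L⁷ T⁻⁶] ≠ [1] — not dimensionless.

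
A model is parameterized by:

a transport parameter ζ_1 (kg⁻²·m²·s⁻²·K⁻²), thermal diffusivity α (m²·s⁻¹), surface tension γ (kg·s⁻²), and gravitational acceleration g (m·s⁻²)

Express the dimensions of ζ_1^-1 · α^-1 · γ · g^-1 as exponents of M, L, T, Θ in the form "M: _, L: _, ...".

Collect each base-dimension exponent across the product:
  M: −(-2) − (0) + (1) − (0) = 3
  L: −(2) − (2) + (0) − (1) = -5
  T: −(-2) − (-1) + (-2) − (-2) = 3
  Θ: −(-2) − (0) + (0) − (0) = 2
So the dimensions are [M³ L⁻⁵ T³ Θ²].

M: 3, L: -5, T: 3, Θ: 2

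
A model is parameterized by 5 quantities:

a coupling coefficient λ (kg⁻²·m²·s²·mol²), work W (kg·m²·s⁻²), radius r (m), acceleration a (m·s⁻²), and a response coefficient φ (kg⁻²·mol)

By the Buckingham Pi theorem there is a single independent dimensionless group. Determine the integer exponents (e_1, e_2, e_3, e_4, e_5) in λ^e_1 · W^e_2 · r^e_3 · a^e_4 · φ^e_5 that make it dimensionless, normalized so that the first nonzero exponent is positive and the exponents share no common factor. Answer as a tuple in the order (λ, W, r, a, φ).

(1, -2, -1, 3, -2)

M: e_1·(-2) + e_2·(1) + e_3·(0) + e_4·(0) + e_5·(-2) = 0
L: e_1·(2) + e_2·(2) + e_3·(1) + e_4·(1) + e_5·(0) = 0
T: e_1·(2) + e_2·(-2) + e_3·(0) + e_4·(-2) + e_5·(0) = 0
N: e_1·(2) + e_2·(0) + e_3·(0) + e_4·(0) + e_5·(1) = 0
Solving this homogeneous linear system for the smallest-integer solution (first nonzero entry positive) gives (1, -2, -1, 3, -2).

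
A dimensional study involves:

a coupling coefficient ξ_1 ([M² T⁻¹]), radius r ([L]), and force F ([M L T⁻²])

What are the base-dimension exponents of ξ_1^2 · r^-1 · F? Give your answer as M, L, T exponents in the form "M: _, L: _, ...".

M: 5, L: 0, T: -4

Collect each base-dimension exponent across the product:
  M: 2·(2) − (0) + (1) = 5
  L: 2·(0) − (1) + (1) = 0
  T: 2·(-1) − (0) + (-2) = -4
So the dimensions are [M⁵ T⁻⁴].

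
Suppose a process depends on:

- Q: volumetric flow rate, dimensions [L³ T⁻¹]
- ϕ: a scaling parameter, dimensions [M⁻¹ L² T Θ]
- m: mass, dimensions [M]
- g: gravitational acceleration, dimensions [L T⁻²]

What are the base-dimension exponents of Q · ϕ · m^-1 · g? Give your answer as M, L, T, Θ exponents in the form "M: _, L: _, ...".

Collect each base-dimension exponent across the product:
  M: (0) + (-1) − (1) + (0) = -2
  L: (3) + (2) − (0) + (1) = 6
  T: (-1) + (1) − (0) + (-2) = -2
  Θ: (0) + (1) − (0) + (0) = 1
So the dimensions are [M⁻² L⁶ T⁻² Θ].

M: -2, L: 6, T: -2, Θ: 1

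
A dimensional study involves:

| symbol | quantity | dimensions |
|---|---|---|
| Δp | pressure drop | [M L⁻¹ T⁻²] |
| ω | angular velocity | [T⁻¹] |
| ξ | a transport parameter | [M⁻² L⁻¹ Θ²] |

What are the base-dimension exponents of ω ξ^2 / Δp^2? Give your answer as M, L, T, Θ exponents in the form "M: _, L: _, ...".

Collect each base-dimension exponent across the product:
  M: −2·(1) + (0) + 2·(-2) = -6
  L: −2·(-1) + (0) + 2·(-1) = 0
  T: −2·(-2) + (-1) + 2·(0) = 3
  Θ: −2·(0) + (0) + 2·(2) = 4
So the dimensions are [M⁻⁶ T³ Θ⁴].

M: -6, L: 0, T: 3, Θ: 4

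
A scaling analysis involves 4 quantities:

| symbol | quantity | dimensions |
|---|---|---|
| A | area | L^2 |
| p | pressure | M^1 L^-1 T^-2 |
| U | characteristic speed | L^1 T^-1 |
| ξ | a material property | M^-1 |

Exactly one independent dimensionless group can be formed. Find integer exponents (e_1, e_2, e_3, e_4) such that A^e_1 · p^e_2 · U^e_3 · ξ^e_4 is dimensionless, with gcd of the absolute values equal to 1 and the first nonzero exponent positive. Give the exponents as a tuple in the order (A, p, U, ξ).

M: e_1·(0) + e_2·(1) + e_3·(0) + e_4·(-1) = 0
L: e_1·(2) + e_2·(-1) + e_3·(1) + e_4·(0) = 0
T: e_1·(0) + e_2·(-2) + e_3·(-1) + e_4·(0) = 0
Solving this homogeneous linear system for the smallest-integer solution (first nonzero entry positive) gives (3, 2, -4, 2).

(3, 2, -4, 2)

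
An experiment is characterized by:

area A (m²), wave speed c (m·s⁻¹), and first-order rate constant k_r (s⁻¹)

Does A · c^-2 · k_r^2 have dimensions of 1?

Sum the exponent of each base dimension across the product:
  M: [A]_M − 2·[c]_M + 2·[k_r]_M = (0) − 2·(0) + 2·(0) = 0
  L: [A]_L − 2·[c]_L + 2·[k_r]_L = (2) − 2·(1) + 2·(0) = 0
  T: [A]_T − 2·[c]_T + 2·[k_r]_T = (0) − 2·(-1) + 2·(-1) = 0
  I: [A]_I − 2·[c]_I + 2·[k_r]_I = (0) − 2·(0) + 2·(0) = 0
All base exponents vanish — dimensionless.

yes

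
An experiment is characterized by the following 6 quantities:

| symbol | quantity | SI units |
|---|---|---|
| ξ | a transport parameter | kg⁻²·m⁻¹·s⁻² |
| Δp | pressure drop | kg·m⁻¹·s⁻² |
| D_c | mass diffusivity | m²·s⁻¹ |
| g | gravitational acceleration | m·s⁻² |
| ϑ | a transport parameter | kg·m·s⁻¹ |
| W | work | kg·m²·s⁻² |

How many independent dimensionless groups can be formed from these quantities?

3

There are 6 variables and 3 base dimensions (M, L, T).
The dimension matrix has rank 3.
Independent dimensionless groups: 6 − 3 = 3.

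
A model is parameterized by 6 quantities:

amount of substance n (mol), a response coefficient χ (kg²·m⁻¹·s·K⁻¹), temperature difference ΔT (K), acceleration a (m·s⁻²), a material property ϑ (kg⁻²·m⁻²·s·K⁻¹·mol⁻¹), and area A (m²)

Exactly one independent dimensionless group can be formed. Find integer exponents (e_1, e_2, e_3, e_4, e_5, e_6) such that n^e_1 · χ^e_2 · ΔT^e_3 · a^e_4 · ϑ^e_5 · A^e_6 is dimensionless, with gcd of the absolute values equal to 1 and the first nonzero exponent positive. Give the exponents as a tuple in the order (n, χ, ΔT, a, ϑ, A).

(1, 1, 2, 1, 1, 1)

M: e_1·(0) + e_2·(2) + e_3·(0) + e_4·(0) + e_5·(-2) + e_6·(0) = 0
L: e_1·(0) + e_2·(-1) + e_3·(0) + e_4·(1) + e_5·(-2) + e_6·(2) = 0
T: e_1·(0) + e_2·(1) + e_3·(0) + e_4·(-2) + e_5·(1) + e_6·(0) = 0
Θ: e_1·(0) + e_2·(-1) + e_3·(1) + e_4·(0) + e_5·(-1) + e_6·(0) = 0
N: e_1·(1) + e_2·(0) + e_3·(0) + e_4·(0) + e_5·(-1) + e_6·(0) = 0
Solving this homogeneous linear system for the smallest-integer solution (first nonzero entry positive) gives (1, 1, 2, 1, 1, 1).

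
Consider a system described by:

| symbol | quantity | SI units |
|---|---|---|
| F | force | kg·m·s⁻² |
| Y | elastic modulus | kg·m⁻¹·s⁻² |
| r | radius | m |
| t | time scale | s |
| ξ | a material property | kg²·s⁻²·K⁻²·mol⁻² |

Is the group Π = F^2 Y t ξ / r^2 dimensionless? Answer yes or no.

no

Sum the exponent of each base dimension across the product:
  M: 2·[F]_M + [Y]_M − 2·[r]_M + [t]_M + [ξ]_M = 2·(1) + (1) − 2·(0) + (0) + (2) = 5
  L: 2·[F]_L + [Y]_L − 2·[r]_L + [t]_L + [ξ]_L = 2·(1) + (-1) − 2·(1) + (0) + (0) = -1
  T: 2·[F]_T + [Y]_T − 2·[r]_T + [t]_T + [ξ]_T = 2·(-2) + (-2) − 2·(0) + (1) + (-2) = -7
  Θ: 2·[F]_Θ + [Y]_Θ − 2·[r]_Θ + [t]_Θ + [ξ]_Θ = 2·(0) + (0) − 2·(0) + (0) + (-2) = -2
  N: 2·[F]_N + [Y]_N − 2·[r]_N + [t]_N + [ξ]_N = 2·(0) + (0) − 2·(0) + (0) + (-2) = -2
Net dimensions [M⁵ L⁻¹ T⁻⁷ Θ⁻² N⁻²] ≠ [1] — not dimensionless.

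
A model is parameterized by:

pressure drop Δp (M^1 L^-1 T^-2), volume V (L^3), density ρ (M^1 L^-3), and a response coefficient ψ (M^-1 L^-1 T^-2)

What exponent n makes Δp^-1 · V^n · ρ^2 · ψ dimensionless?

2

Balance the L exponent: (3)·n from V, plus −(-1) + 2·(-3) + (-1) = -6 from the rest, must sum to zero.
3n − 6 = 0, so n = 2.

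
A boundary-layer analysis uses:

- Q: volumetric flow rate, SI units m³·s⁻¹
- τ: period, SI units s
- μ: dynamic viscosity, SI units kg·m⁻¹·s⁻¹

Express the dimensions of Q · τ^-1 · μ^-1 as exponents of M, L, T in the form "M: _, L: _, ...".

Collect each base-dimension exponent across the product:
  M: (0) − (0) − (1) = -1
  L: (3) − (0) − (-1) = 4
  T: (-1) − (1) − (-1) = -1
So the dimensions are [M⁻¹ L⁴ T⁻¹].

M: -1, L: 4, T: -1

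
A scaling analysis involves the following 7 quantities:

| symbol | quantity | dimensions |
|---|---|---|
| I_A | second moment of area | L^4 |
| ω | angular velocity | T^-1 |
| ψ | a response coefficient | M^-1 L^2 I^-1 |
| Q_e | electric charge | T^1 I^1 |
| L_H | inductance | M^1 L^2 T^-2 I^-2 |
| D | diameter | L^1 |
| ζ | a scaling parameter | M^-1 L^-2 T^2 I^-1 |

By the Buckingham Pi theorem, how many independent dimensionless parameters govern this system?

3

There are 7 variables and 4 base dimensions (M, L, T, I).
The dimension matrix has rank 4.
Independent dimensionless groups: 7 − 4 = 3.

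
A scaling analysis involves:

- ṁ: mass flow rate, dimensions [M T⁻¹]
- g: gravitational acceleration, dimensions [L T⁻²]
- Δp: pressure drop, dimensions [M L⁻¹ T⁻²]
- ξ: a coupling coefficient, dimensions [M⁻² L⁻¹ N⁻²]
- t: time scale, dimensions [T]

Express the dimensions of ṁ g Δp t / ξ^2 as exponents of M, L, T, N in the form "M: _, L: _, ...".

M: 6, L: 2, T: -4, N: 4

Collect each base-dimension exponent across the product:
  M: (1) + (0) + (1) − 2·(-2) + (0) = 6
  L: (0) + (1) + (-1) − 2·(-1) + (0) = 2
  T: (-1) + (-2) + (-2) − 2·(0) + (1) = -4
  N: (0) + (0) + (0) − 2·(-2) + (0) = 4
So the dimensions are [M⁶ L² T⁻⁴ N⁴].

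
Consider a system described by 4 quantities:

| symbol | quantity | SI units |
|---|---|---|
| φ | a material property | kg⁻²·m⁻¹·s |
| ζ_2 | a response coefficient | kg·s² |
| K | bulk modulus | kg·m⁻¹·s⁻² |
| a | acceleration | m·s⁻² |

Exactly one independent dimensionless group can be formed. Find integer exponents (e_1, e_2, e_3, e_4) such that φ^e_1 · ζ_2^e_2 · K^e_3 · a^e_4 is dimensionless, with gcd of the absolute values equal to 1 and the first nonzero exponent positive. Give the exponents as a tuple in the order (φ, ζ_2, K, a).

M: e_1·(-2) + e_2·(1) + e_3·(1) + e_4·(0) = 0
L: e_1·(-1) + e_2·(0) + e_3·(-1) + e_4·(1) = 0
T: e_1·(1) + e_2·(2) + e_3·(-2) + e_4·(-2) = 0
Solving this homogeneous linear system for the smallest-integer solution (first nonzero entry positive) gives (2, 3, 1, 3).

(2, 3, 1, 3)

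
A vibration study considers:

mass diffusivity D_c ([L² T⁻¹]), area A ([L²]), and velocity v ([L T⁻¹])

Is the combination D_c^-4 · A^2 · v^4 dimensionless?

Sum the exponent of each base dimension across the product:
  L: −4·[D_c]_L + 2·[A]_L + 4·[v]_L = −4·(2) + 2·(2) + 4·(1) = 0
  T: −4·[D_c]_T + 2·[A]_T + 4·[v]_T = −4·(-1) + 2·(0) + 4·(-1) = 0
All base exponents vanish — dimensionless.

yes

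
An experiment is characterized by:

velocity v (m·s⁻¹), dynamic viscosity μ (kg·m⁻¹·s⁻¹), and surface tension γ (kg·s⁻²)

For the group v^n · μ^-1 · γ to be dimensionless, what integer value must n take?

-1

Balance the L exponent: (1)·n from v, plus −(-1) + (0) = 1 from the rest, must sum to zero.
n + 1 = 0, so n = -1.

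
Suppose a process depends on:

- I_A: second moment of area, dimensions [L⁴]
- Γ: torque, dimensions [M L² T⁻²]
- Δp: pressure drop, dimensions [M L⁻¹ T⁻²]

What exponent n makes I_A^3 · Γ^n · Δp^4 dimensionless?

Balance the M exponent: (1)·n from Γ, plus 3·(0) + 4·(1) = 4 from the rest, must sum to zero.
n + 4 = 0, so n = -4.

-4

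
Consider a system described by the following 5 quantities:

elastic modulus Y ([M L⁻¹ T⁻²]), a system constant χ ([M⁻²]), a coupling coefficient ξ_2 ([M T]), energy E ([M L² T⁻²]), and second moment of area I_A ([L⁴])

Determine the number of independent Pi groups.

2

There are 5 variables and 3 base dimensions (M, L, T).
The dimension matrix has rank 3.
Independent dimensionless groups: 5 − 3 = 2.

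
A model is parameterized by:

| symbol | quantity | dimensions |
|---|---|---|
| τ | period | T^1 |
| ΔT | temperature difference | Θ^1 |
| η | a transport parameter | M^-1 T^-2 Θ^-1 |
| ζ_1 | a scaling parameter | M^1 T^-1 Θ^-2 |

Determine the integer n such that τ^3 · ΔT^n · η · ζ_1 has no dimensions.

3

Balance the Θ exponent: (1)·n from ΔT, plus 3·(0) + (-1) + (-2) = -3 from the rest, must sum to zero.
n − 3 = 0, so n = 3.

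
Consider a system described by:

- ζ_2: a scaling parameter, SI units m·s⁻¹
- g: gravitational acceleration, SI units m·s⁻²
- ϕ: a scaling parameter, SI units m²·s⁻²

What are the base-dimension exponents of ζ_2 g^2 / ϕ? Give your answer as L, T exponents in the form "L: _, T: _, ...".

L: 1, T: -3

Collect each base-dimension exponent across the product:
  L: (1) + 2·(1) − (2) = 1
  T: (-1) + 2·(-2) − (-2) = -3
So the dimensions are [L T⁻³].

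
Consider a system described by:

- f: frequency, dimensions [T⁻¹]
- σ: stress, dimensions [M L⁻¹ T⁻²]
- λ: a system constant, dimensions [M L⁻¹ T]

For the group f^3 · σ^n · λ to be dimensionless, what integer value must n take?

-1

Balance the M exponent: (1)·n from σ, plus 3·(0) + (1) = 1 from the rest, must sum to zero.
n + 1 = 0, so n = -1.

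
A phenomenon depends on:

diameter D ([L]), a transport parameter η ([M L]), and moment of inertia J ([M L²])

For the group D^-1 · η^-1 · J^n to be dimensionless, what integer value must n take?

1

Balance the M exponent: (1)·n from J, plus −(0) − (1) = -1 from the rest, must sum to zero.
n − 1 = 0, so n = 1.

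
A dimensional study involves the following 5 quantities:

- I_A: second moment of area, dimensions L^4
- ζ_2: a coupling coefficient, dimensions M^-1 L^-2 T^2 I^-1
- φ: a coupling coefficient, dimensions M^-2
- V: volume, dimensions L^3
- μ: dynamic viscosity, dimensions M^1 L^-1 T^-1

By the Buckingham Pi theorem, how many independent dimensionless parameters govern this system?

1

There are 5 variables and 4 base dimensions (M, L, T, I).
The dimension matrix has rank 4.
Independent dimensionless groups: 5 − 4 = 1.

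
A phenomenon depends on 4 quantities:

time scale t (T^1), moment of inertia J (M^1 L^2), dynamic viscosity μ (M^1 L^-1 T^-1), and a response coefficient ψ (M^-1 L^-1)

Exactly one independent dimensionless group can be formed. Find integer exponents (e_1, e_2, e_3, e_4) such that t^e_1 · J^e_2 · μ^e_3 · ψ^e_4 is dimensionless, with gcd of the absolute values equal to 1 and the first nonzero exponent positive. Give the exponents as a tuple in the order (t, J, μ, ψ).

(1, 2, 1, 3)

M: e_1·(0) + e_2·(1) + e_3·(1) + e_4·(-1) = 0
L: e_1·(0) + e_2·(2) + e_3·(-1) + e_4·(-1) = 0
T: e_1·(1) + e_2·(0) + e_3·(-1) + e_4·(0) = 0
Solving this homogeneous linear system for the smallest-integer solution (first nonzero entry positive) gives (1, 2, 1, 3).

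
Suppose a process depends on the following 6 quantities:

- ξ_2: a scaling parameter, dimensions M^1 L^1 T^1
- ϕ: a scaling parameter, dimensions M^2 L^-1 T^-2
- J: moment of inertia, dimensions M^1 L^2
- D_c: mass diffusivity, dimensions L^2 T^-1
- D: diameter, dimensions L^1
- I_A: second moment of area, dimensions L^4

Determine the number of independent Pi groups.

3

There are 6 variables and 3 base dimensions (M, L, T).
The dimension matrix has rank 3.
Independent dimensionless groups: 6 − 3 = 3.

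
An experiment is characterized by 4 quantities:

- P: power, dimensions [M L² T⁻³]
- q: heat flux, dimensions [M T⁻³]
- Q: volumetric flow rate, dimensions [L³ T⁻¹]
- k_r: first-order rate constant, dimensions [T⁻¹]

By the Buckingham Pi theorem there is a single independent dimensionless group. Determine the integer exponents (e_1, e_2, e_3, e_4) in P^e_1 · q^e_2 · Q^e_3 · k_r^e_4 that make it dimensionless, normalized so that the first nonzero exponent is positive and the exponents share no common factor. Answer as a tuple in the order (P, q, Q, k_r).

M: e_1·(1) + e_2·(1) + e_3·(0) + e_4·(0) = 0
L: e_1·(2) + e_2·(0) + e_3·(3) + e_4·(0) = 0
T: e_1·(-3) + e_2·(-3) + e_3·(-1) + e_4·(-1) = 0
Solving this homogeneous linear system for the smallest-integer solution (first nonzero entry positive) gives (3, -3, -2, 2).

(3, -3, -2, 2)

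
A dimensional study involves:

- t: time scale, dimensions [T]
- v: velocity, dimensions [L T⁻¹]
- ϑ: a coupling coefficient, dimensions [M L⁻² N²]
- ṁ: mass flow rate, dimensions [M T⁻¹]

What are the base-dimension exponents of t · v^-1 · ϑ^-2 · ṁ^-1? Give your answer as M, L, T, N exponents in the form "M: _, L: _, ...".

M: -3, L: 3, T: 3, N: -4

Collect each base-dimension exponent across the product:
  M: (0) − (0) − 2·(1) − (1) = -3
  L: (0) − (1) − 2·(-2) − (0) = 3
  T: (1) − (-1) − 2·(0) − (-1) = 3
  N: (0) − (0) − 2·(2) − (0) = -4
So the dimensions are [M⁻³ L³ T³ N⁻⁴].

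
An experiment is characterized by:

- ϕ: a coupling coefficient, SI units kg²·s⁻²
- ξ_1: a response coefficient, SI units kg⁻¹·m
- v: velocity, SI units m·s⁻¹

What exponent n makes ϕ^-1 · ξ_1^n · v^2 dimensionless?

Balance the M exponent: (-1)·n from ξ_1, plus −(2) + 2·(0) = -2 from the rest, must sum to zero.
−n − 2 = 0, so n = -2.

-2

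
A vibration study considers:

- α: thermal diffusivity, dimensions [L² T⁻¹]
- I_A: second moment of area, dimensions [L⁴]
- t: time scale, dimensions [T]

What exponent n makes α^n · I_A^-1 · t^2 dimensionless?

2

Balance the L exponent: (2)·n from α, plus −(4) + 2·(0) = -4 from the rest, must sum to zero.
2n − 4 = 0, so n = 2.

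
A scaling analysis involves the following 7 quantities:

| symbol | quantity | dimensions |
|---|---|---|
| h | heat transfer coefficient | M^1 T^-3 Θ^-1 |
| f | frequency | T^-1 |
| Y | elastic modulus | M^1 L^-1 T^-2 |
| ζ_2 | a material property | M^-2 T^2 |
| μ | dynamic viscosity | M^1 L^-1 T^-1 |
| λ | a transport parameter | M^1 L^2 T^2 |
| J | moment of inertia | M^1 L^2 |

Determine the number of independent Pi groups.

3

There are 7 variables and 4 base dimensions (M, L, T, Θ).
The dimension matrix has rank 4.
Independent dimensionless groups: 7 − 4 = 3.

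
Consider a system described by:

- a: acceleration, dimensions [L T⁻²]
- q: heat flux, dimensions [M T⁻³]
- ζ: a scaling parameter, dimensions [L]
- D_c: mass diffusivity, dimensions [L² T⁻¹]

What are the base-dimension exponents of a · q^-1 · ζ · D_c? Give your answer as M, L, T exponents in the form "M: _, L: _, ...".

M: -1, L: 4, T: 0

Collect each base-dimension exponent across the product:
  M: (0) − (1) + (0) + (0) = -1
  L: (1) − (0) + (1) + (2) = 4
  T: (-2) − (-3) + (0) + (-1) = 0
So the dimensions are [M⁻¹ L⁴].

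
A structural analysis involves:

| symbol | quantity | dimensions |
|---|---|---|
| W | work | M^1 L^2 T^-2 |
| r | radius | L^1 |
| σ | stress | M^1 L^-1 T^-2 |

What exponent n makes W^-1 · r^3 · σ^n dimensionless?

Balance the M exponent: (1)·n from σ, plus −(1) + 3·(0) = -1 from the rest, must sum to zero.
n − 1 = 0, so n = 1.

1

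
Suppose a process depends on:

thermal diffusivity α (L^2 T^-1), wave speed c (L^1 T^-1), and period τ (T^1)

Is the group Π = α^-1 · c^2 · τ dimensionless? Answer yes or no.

yes

Sum the exponent of each base dimension across the product:
  L: −[α]_L + 2·[c]_L + [τ]_L = −(2) + 2·(1) + (0) = 0
  T: −[α]_T + 2·[c]_T + [τ]_T = −(-1) + 2·(-1) + (1) = 0
All base exponents vanish — dimensionless.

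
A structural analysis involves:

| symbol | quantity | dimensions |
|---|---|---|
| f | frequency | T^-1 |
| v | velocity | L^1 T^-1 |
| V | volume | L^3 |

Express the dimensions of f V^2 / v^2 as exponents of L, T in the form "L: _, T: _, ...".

Collect each base-dimension exponent across the product:
  L: (0) − 2·(1) + 2·(3) = 4
  T: (-1) − 2·(-1) + 2·(0) = 1
So the dimensions are [L⁴ T].

L: 4, T: 1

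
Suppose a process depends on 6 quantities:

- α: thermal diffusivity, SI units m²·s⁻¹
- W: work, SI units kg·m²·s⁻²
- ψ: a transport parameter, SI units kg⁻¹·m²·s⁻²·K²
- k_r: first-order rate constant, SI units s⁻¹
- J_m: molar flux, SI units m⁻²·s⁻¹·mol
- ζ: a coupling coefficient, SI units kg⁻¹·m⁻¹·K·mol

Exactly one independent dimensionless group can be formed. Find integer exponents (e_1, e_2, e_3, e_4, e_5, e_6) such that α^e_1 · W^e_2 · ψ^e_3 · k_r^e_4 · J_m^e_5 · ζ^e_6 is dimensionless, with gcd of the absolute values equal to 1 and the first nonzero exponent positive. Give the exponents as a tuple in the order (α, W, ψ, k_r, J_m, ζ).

M: e_1·(0) + e_2·(1) + e_3·(-1) + e_4·(0) + e_5·(0) + e_6·(-1) = 0
L: e_1·(2) + e_2·(2) + e_3·(2) + e_4·(0) + e_5·(-2) + e_6·(-1) = 0
T: e_1·(-1) + e_2·(-2) + e_3·(-2) + e_4·(-1) + e_5·(-1) + e_6·(0) = 0
Θ: e_1·(0) + e_2·(0) + e_3·(2) + e_4·(0) + e_5·(0) + e_6·(1) = 0
N: e_1·(0) + e_2·(0) + e_3·(0) + e_4·(0) + e_5·(1) + e_6·(1) = 0
Solving this homogeneous linear system for the smallest-integer solution (first nonzero entry positive) gives (1, -1, 1, -3, 2, -2).

(1, -1, 1, -3, 2, -2)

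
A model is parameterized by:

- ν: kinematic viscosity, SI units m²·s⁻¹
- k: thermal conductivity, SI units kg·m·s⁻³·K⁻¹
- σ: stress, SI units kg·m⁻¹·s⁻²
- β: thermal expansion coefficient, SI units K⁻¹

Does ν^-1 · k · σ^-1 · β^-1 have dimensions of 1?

Sum the exponent of each base dimension across the product:
  M: −[ν]_M + [k]_M − [σ]_M − [β]_M = −(0) + (1) − (1) − (0) = 0
  L: −[ν]_L + [k]_L − [σ]_L − [β]_L = −(2) + (1) − (-1) − (0) = 0
  T: −[ν]_T + [k]_T − [σ]_T − [β]_T = −(-1) + (-3) − (-2) − (0) = 0
  Θ: −[ν]_Θ + [k]_Θ − [σ]_Θ − [β]_Θ = −(0) + (-1) − (0) − (-1) = 0
All base exponents vanish — dimensionless.

yes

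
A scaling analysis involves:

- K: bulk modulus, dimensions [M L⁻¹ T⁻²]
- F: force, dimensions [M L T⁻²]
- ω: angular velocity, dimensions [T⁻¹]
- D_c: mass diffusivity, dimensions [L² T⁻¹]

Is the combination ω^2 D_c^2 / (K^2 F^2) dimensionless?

no

Sum the exponent of each base dimension across the product:
  M: −2·[K]_M − 2·[F]_M + 2·[ω]_M + 2·[D_c]_M = −2·(1) − 2·(1) + 2·(0) + 2·(0) = -4
  L: −2·[K]_L − 2·[F]_L + 2·[ω]_L + 2·[D_c]_L = −2·(-1) − 2·(1) + 2·(0) + 2·(2) = 4
  T: −2·[K]_T − 2·[F]_T + 2·[ω]_T + 2·[D_c]_T = −2·(-2) − 2·(-2) + 2·(-1) + 2·(-1) = 4
Net dimensions [M⁻⁴ L⁴ T⁴] ≠ [1] — not dimensionless.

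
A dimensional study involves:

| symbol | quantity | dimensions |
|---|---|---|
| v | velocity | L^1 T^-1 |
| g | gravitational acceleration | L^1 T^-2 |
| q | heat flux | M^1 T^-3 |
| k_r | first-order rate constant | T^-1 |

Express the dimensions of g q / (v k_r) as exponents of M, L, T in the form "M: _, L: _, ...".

M: 1, L: 0, T: -3

Collect each base-dimension exponent across the product:
  M: −(0) + (0) + (1) − (0) = 1
  L: −(1) + (1) + (0) − (0) = 0
  T: −(-1) + (-2) + (-3) − (-1) = -3
So the dimensions are [M T⁻³].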